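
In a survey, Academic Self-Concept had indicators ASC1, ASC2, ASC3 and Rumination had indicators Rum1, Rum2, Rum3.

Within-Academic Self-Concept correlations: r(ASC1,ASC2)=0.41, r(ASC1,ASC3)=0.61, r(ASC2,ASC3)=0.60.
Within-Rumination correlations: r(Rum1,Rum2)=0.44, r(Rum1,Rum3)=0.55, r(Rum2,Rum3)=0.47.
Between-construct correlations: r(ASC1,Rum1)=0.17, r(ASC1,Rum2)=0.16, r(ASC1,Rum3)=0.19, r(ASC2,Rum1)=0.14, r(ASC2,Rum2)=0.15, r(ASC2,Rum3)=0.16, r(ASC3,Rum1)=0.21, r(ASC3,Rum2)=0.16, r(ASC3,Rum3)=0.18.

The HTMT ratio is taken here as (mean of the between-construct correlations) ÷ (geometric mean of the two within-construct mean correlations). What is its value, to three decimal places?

Between-construct mean = 1.52/9 = 0.1689.
Mean within-ASC = 1.62/3 = 0.5400; mean within-Rum = 1.46/3 = 0.4867.
Geometric mean = √(0.5400 × 0.4867) = 0.5127.
HTMT = 0.1689 / 0.5127 = 0.329.

0.329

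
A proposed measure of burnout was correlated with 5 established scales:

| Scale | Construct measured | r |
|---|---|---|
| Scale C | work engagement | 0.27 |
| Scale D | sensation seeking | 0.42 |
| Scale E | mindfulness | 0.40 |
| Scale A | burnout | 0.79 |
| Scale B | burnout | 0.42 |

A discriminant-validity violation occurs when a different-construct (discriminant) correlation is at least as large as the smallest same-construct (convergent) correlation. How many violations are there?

Convergent (same construct = burnout): Scale A, Scale B.
Smallest convergent = 0.42. Discriminant values: 0.27, 0.42, 0.40; count ≥ 0.42 → 1.

1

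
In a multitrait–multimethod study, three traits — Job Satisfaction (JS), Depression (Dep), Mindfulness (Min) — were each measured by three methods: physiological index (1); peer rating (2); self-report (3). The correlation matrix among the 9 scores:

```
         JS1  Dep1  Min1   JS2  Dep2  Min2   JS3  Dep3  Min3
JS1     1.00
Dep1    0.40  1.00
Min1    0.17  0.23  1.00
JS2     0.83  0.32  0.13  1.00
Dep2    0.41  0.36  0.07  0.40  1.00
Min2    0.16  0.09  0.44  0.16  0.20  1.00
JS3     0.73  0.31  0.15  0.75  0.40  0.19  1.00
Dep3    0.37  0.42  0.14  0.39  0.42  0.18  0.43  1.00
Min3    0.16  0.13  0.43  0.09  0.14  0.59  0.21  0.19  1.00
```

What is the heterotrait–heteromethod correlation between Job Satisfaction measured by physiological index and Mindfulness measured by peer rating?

Different traits and methods: r(JS1, Min2) = 0.16.

0.16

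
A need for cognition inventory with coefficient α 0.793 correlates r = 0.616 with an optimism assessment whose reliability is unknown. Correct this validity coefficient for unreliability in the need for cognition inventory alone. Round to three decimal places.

Single correction: r_c = r_obs / √r_xx = 0.616 / √0.793 = 0.616 / 0.8905 ≈ 0.692.

0.692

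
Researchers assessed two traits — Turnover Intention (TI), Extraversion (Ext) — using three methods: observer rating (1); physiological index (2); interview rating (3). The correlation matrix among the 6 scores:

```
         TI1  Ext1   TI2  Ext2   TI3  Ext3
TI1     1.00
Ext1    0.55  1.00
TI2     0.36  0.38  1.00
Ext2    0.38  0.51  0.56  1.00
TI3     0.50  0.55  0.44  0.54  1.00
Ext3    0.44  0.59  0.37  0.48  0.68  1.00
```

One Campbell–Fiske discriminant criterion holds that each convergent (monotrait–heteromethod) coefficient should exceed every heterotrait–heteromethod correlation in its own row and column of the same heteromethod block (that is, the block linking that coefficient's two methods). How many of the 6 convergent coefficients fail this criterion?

4

Each convergent coefficient versus the relevant comparison correlations:
TI (methods 1·2): 0.36 vs {0.38, 0.38} → fail.
TI (methods 1·3): 0.50 vs {0.44, 0.55} → fail.
TI (methods 2·3): 0.44 vs {0.37, 0.54} → fail.
Ext (methods 1·2): 0.51 vs {0.38, 0.38} → pass.
Ext (methods 1·3): 0.59 vs {0.55, 0.44} → pass.
Ext (methods 2·3): 0.48 vs {0.54, 0.37} → fail.
4 of 6 fail.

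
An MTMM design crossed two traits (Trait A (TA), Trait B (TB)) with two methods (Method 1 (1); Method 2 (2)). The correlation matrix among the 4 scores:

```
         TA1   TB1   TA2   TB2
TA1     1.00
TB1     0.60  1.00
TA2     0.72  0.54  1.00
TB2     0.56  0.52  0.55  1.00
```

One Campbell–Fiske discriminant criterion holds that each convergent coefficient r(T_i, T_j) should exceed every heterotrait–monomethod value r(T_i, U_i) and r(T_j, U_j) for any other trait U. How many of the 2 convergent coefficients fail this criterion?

Each convergent coefficient versus the relevant comparison correlations:
TA (methods 1·2): 0.72 vs {0.60, 0.55} → pass.
TB (methods 1·2): 0.52 vs {0.60, 0.55} → fail.
1 of 2 fail.

1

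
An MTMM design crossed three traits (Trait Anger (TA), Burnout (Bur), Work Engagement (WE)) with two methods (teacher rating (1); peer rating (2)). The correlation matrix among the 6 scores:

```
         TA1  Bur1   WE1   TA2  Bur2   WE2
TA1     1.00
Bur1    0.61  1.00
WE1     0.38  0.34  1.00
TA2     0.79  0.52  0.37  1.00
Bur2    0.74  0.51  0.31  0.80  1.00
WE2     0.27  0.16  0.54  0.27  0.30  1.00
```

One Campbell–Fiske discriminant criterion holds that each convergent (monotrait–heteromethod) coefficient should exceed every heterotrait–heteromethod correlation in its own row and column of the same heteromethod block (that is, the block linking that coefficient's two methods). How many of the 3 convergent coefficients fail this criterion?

1

Each convergent coefficient versus the relevant comparison correlations:
TA (methods 1·2): 0.79 vs {0.74, 0.52, 0.27, 0.37} → pass.
Bur (methods 1·2): 0.51 vs {0.52, 0.74, 0.16, 0.31} → fail.
WE (methods 1·2): 0.54 vs {0.37, 0.27, 0.31, 0.16} → pass.
1 of 3 fail.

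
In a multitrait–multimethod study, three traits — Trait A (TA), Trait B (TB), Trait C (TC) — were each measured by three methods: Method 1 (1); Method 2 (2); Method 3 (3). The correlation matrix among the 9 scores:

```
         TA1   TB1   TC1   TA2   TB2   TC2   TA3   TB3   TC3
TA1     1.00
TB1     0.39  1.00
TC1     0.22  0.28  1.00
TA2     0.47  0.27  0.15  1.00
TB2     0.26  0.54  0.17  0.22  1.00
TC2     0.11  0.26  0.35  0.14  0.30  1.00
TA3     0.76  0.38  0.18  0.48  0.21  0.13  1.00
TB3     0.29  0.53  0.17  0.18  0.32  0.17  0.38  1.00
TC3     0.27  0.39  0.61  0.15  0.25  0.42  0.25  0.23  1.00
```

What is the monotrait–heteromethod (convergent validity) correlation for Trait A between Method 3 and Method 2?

Same trait (TA), different methods: r(TA3, TA2) = 0.48.

0.48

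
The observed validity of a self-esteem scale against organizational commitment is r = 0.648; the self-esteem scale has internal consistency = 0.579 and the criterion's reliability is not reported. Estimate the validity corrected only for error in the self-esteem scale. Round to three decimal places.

0.852

Single correction: r_c = r_obs / √r_xx = 0.648 / √0.579 = 0.648 / 0.7609 ≈ 0.852.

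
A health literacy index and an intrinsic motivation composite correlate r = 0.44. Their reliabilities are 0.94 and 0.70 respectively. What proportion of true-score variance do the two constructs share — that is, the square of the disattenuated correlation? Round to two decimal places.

0.29

Disattenuated r = 0.44 / √(0.94 × 0.70) = 0.44 / 0.8112 = 0.5424.
Shared true-score variance = 0.5424² = 0.2942 ≈ 0.29.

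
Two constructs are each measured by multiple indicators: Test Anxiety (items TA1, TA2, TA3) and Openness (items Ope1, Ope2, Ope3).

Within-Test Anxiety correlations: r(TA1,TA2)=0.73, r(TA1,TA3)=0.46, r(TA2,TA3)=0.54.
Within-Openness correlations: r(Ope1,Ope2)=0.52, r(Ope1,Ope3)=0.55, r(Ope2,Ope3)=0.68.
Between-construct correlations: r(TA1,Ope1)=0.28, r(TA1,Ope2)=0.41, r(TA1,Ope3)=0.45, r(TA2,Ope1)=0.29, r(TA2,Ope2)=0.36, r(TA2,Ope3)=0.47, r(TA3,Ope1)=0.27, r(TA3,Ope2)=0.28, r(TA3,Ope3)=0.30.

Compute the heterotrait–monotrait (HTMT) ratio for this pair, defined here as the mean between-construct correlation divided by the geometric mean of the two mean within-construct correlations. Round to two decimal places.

0.60

Mean heterotrait r = 3.11/9 = 0.3456.
Mean within-TA = 1.73/3 = 0.5767; mean within-Ope = 1.75/3 = 0.5833.
Geometric mean = √(0.5767 × 0.5833) = 0.5800.
HTMT = 0.3456 / 0.5800 = 0.60.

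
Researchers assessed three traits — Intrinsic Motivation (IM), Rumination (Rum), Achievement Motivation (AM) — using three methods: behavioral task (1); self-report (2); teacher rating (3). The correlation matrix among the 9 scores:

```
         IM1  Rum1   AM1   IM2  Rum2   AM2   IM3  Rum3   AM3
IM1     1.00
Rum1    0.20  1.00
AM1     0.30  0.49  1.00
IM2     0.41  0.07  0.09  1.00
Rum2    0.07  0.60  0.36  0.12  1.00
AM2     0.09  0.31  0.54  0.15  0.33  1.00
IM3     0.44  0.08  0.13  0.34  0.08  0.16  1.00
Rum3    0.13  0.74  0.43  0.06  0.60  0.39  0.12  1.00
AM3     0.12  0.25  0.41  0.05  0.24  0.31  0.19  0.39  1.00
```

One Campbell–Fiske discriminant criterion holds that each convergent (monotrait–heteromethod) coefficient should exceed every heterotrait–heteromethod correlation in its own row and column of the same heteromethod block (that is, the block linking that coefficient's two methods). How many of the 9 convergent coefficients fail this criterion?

2

Each convergent coefficient versus the relevant comparison correlations:
IM (methods 1·2): 0.41 vs {0.07, 0.07, 0.09, 0.09} → pass.
IM (methods 1·3): 0.44 vs {0.13, 0.08, 0.12, 0.13} → pass.
IM (methods 2·3): 0.34 vs {0.06, 0.08, 0.05, 0.16} → pass.
Rum (methods 1·2): 0.60 vs {0.07, 0.07, 0.31, 0.36} → pass.
Rum (methods 1·3): 0.74 vs {0.08, 0.13, 0.25, 0.43} → pass.
Rum (methods 2·3): 0.60 vs {0.08, 0.06, 0.24, 0.39} → pass.
AM (methods 1·2): 0.54 vs {0.09, 0.09, 0.36, 0.31} → pass.
AM (methods 1·3): 0.41 vs {0.13, 0.12, 0.43, 0.25} → fail.
AM (methods 2·3): 0.31 vs {0.16, 0.05, 0.39, 0.24} → fail.
2 of 9 fail.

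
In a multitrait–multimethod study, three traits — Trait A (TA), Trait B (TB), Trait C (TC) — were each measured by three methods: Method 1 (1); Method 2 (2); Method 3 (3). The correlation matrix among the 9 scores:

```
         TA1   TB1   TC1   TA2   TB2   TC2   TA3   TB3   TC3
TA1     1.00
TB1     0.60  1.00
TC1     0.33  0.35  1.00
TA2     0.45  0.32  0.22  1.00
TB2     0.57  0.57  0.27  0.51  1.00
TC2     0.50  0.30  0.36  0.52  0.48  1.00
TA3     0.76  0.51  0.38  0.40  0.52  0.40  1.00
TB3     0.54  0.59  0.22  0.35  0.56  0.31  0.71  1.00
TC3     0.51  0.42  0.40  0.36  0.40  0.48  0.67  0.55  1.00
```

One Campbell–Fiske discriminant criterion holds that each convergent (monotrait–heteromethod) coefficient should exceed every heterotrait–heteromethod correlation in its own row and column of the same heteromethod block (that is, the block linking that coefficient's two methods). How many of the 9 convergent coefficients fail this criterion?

Each convergent coefficient versus the relevant comparison correlations:
TA (methods 1·2): 0.45 vs {0.57, 0.32, 0.50, 0.22} → fail.
TA (methods 1·3): 0.76 vs {0.54, 0.51, 0.51, 0.38} → pass.
TA (methods 2·3): 0.40 vs {0.35, 0.52, 0.36, 0.40} → fail.
TB (methods 1·2): 0.57 vs {0.32, 0.57, 0.30, 0.27} → fail.
TB (methods 1·3): 0.59 vs {0.51, 0.54, 0.42, 0.22} → pass.
TB (methods 2·3): 0.56 vs {0.52, 0.35, 0.40, 0.31} → pass.
TC (methods 1·2): 0.36 vs {0.22, 0.50, 0.27, 0.30} → fail.
TC (methods 1·3): 0.40 vs {0.38, 0.51, 0.22, 0.42} → fail.
TC (methods 2·3): 0.48 vs {0.40, 0.36, 0.31, 0.40} → pass.
5 of 9 fail.

5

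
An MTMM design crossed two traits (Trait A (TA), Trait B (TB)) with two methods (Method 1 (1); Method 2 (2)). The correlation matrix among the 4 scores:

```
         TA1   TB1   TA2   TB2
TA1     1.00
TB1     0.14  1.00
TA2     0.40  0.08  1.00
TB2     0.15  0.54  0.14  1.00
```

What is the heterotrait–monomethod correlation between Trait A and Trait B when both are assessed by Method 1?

0.14

Different traits, same method: r(TA1, TB1) = 0.14.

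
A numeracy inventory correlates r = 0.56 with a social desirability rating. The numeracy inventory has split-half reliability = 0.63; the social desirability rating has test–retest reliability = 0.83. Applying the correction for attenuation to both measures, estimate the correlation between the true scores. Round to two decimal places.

r_true = r_obs / √(r_xx · r_yy) = 0.56 / √(0.63 × 0.83) = 0.56 / √0.5229 = 0.56 / 0.7231 ≈ 0.77.

0.77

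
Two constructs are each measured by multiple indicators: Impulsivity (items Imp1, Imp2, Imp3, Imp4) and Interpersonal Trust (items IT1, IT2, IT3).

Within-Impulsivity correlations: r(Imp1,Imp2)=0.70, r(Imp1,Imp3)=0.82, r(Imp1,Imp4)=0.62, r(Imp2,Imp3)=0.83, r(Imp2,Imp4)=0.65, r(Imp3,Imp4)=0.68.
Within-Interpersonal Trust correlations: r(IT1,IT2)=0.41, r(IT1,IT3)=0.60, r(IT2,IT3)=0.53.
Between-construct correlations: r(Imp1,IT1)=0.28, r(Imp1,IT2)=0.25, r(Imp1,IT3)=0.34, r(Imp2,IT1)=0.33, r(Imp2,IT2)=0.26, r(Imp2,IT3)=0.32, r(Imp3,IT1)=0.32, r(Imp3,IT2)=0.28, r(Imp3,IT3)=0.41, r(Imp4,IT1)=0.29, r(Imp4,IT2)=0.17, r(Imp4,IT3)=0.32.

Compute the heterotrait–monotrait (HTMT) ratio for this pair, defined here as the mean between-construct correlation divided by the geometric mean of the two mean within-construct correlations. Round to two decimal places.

Mean heterotrait r = 3.57/12 = 0.2975.
Mean within-Imp = 4.30/6 = 0.7167; mean within-IT = 1.54/3 = 0.5133.
Geometric mean = √(0.7167 × 0.5133) = 0.6065.
HTMT = 0.2975 / 0.6065 = 0.49.

0.49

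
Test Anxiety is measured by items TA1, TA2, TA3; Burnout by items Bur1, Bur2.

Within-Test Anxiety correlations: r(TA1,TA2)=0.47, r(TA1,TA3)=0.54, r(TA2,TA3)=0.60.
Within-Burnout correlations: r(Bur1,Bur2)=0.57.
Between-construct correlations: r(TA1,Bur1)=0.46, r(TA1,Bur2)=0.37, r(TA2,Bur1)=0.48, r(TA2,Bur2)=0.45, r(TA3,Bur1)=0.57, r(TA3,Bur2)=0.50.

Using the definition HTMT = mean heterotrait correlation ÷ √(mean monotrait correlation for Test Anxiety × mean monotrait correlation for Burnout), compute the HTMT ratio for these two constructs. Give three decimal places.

Between-construct mean = 2.83/6 = 0.4717.
Mean within-TA = 1.61/3 = 0.5367; mean within-Bur = 0.57/1 = 0.5700.
Geometric mean = √(0.5367 × 0.5700) = 0.5531.
HTMT = 0.4717 / 0.5531 = 0.853.

0.853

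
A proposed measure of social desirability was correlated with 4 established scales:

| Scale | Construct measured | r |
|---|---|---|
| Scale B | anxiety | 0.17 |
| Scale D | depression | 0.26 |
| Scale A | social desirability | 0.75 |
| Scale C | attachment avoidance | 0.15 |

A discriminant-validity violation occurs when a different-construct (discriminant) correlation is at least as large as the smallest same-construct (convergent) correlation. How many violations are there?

0

Convergent (same construct = social desirability): Scale A.
Smallest convergent = 0.75. Discriminant values: 0.17, 0.26, 0.15; count ≥ 0.75 → 0.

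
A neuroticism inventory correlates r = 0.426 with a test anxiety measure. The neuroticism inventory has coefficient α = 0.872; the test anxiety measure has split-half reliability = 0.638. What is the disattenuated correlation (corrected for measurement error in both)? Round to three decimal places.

0.571

r_true = r_obs / √(r_xx · r_yy) = 0.426 / √(0.872 × 0.638) = 0.426 / √0.556336 = 0.426 / 0.7459 ≈ 0.571.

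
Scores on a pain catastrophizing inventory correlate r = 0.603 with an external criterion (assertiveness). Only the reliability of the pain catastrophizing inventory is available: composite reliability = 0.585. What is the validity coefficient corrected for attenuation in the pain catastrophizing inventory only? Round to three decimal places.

Single correction: r_c = r_obs / √r_xx = 0.603 / √0.585 = 0.603 / 0.7649 ≈ 0.788.

0.788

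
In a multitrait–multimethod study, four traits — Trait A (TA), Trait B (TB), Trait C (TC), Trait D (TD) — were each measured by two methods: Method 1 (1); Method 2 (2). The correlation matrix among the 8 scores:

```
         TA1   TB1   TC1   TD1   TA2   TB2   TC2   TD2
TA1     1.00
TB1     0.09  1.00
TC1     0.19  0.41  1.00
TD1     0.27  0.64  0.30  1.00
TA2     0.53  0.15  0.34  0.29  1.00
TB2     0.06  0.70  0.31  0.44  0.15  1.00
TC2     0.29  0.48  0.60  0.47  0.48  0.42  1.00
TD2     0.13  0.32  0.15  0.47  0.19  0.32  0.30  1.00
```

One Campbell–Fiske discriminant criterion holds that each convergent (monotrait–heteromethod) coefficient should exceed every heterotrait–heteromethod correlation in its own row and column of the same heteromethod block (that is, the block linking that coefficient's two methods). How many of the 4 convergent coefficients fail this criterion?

Each convergent coefficient versus the relevant comparison correlations:
TA (methods 1·2): 0.53 vs {0.06, 0.15, 0.29, 0.34, 0.13, 0.29} → pass.
TB (methods 1·2): 0.70 vs {0.15, 0.06, 0.48, 0.31, 0.32, 0.44} → pass.
TC (methods 1·2): 0.60 vs {0.34, 0.29, 0.31, 0.48, 0.15, 0.47} → pass.
TD (methods 1·2): 0.47 vs {0.29, 0.13, 0.44, 0.32, 0.47, 0.15} → fail.
1 of 4 fail.

1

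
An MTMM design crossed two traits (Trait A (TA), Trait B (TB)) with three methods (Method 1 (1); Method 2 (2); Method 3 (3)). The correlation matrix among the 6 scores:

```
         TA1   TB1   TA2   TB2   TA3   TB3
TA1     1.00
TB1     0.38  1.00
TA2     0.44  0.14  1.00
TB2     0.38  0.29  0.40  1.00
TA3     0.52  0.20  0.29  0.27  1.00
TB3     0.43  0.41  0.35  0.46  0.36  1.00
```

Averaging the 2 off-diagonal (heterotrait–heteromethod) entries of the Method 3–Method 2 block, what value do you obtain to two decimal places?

HTHM values (method 3 × method 2): 0.27, 0.35; mean = 0.62/2 = 0.31.

0.31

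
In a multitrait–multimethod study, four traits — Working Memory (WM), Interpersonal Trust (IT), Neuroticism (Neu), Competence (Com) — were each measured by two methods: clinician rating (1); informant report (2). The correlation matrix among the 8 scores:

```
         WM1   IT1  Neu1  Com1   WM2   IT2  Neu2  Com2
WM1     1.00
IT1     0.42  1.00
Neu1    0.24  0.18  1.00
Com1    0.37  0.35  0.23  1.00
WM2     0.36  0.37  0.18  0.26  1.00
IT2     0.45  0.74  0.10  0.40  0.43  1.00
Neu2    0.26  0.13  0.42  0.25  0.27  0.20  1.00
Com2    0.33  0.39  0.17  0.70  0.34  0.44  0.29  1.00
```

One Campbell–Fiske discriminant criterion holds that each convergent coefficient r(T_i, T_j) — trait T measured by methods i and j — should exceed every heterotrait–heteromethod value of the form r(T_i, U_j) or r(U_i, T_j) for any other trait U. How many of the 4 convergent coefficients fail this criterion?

Checking each validity diagonal entry against its comparison values:
WM (methods 1·2): 0.36 vs {0.45, 0.37, 0.26, 0.18, 0.33, 0.26} → fail.
IT (methods 1·2): 0.74 vs {0.37, 0.45, 0.13, 0.10, 0.39, 0.40} → pass.
Neu (methods 1·2): 0.42 vs {0.18, 0.26, 0.10, 0.13, 0.17, 0.25} → pass.
Com (methods 1·2): 0.70 vs {0.26, 0.33, 0.40, 0.39, 0.25, 0.17} → pass.
1 of 4 fail.

1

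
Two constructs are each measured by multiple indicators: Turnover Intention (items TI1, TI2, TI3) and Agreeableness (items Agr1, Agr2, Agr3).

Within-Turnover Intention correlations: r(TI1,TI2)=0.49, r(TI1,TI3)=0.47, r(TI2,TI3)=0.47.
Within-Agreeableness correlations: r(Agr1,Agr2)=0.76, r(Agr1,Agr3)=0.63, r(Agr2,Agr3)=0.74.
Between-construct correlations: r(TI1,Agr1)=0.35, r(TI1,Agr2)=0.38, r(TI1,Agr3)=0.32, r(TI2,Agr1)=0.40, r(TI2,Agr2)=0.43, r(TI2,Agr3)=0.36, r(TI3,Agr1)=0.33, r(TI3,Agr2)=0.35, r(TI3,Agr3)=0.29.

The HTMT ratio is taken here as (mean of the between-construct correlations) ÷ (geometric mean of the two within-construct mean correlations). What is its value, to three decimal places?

Mean between = 3.21/9 = 0.3567.
Mean within-TI = 1.43/3 = 0.4767; mean within-Agr = 2.13/3 = 0.7100.
Geometric mean = √(0.4767 × 0.7100) = 0.5818.
HTMT = 0.3567 / 0.5818 = 0.613.

0.613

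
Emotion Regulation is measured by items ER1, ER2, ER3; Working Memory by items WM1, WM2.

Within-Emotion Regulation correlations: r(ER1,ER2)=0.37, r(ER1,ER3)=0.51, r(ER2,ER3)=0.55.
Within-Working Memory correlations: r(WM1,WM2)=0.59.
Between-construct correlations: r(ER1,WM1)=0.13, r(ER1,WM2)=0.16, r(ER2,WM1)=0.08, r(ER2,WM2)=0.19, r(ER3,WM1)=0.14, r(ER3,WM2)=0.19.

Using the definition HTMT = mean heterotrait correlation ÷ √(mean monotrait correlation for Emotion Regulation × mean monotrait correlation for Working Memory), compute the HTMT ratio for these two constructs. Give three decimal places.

Mean between = 0.89/6 = 0.1483.
Mean within-ER = 1.43/3 = 0.4767; mean within-WM = 0.59/1 = 0.5900.
Geometric mean = √(0.4767 × 0.5900) = 0.5303.
HTMT = 0.1483 / 0.5303 = 0.280.

0.280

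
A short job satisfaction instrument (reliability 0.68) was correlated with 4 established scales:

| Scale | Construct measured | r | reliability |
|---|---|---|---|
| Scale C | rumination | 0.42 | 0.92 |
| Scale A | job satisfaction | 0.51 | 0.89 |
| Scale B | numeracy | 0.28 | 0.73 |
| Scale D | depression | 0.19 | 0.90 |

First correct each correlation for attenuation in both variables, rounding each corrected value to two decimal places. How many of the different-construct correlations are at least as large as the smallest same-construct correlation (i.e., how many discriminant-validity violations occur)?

0

Disattenuated r (r / √(r_scale · r_new)):
  Scale C (disc): 0.42 / √(0.92·0.68) = 0.53
  Scale A (conv): 0.51 / √(0.89·0.68) = 0.66
  Scale B (disc): 0.28 / √(0.73·0.68) = 0.40
  Scale D (disc): 0.19 / √(0.90·0.68) = 0.24
Smallest convergent = 0.66. Discriminant values: 0.53, 0.40, 0.24; count ≥ 0.66 → 0.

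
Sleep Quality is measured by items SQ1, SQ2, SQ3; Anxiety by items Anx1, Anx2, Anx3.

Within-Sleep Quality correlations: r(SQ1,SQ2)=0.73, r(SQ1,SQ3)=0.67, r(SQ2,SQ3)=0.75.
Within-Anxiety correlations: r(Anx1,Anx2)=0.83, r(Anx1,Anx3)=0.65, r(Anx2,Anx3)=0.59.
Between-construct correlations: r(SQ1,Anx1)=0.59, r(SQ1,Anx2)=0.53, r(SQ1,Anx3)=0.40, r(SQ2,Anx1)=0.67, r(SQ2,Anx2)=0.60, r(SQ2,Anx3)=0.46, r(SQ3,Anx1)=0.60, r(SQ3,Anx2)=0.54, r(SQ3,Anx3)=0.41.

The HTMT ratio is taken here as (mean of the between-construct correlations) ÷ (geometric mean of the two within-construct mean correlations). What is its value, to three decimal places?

0.758

Mean between = 4.80/9 = 0.5333.
Mean within-SQ = 2.15/3 = 0.7167; mean within-Anx = 2.07/3 = 0.6900.
Geometric mean = √(0.7167 × 0.6900) = 0.7032.
HTMT = 0.5333 / 0.7032 = 0.758.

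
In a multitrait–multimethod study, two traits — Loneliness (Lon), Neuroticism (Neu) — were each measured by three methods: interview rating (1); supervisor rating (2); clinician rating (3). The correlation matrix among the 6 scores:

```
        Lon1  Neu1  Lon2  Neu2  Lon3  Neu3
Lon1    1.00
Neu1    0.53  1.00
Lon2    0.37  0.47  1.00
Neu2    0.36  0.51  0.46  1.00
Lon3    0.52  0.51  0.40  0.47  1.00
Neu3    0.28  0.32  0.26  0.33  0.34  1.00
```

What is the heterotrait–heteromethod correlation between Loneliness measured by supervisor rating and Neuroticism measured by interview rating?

0.47

Different traits and methods: r(Lon2, Neu1) = 0.47.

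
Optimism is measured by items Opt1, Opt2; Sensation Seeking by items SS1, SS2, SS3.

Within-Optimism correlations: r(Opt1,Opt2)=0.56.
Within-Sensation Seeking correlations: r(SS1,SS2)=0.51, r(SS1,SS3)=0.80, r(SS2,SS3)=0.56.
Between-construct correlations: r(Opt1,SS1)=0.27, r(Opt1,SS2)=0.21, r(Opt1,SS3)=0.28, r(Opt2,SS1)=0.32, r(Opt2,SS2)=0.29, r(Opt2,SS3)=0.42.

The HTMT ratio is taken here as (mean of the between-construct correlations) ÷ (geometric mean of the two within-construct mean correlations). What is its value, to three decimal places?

0.505

Mean between = 1.79/6 = 0.2983.
Mean within-Opt = 0.56/1 = 0.5600; mean within-SS = 1.87/3 = 0.6233.
Geometric mean = √(0.5600 × 0.6233) = 0.5908.
HTMT = 0.2983 / 0.5908 = 0.505.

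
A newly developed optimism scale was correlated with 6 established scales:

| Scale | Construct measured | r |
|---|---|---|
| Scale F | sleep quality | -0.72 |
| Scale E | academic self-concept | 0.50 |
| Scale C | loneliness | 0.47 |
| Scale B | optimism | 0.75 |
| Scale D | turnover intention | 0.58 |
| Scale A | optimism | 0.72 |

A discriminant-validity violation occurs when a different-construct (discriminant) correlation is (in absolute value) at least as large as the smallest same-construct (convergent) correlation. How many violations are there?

Convergent (same construct = optimism): Scale B, Scale A.
Smallest convergent = 0.72. Discriminant |r|: 0.72, 0.50, 0.47, 0.58; count ≥ 0.72 → 1.

1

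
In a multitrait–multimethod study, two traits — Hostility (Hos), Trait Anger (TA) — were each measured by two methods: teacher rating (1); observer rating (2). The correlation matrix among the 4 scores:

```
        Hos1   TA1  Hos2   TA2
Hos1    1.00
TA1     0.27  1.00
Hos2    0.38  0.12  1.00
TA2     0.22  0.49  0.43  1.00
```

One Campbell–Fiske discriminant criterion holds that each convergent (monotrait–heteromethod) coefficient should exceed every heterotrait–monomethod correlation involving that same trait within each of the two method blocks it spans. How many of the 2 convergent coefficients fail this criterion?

1

Each convergent coefficient versus the relevant comparison correlations:
Hos (methods 1·2): 0.38 vs {0.27, 0.43} → fail.
TA (methods 1·2): 0.49 vs {0.27, 0.43} → pass.
1 of 2 fail.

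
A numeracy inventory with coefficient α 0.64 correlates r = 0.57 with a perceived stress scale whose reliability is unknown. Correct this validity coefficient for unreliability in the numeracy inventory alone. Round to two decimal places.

0.71

Single correction: r_c = r_obs / √r_xx = 0.57 / √0.64 = 0.57 / 0.8000 ≈ 0.71.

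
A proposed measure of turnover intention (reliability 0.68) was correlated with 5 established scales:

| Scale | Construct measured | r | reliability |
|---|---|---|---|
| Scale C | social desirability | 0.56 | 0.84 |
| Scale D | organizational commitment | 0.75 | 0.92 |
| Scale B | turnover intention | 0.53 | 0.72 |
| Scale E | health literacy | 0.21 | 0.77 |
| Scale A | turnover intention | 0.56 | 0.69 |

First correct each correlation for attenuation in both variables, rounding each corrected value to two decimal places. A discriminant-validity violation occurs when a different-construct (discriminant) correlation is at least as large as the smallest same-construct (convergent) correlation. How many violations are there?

Disattenuated r (r / √(r_scale · r_new)):
  Scale C (disc): 0.56 / √(0.84·0.68) = 0.74
  Scale D (disc): 0.75 / √(0.92·0.68) = 0.95
  Scale B (conv): 0.53 / √(0.72·0.68) = 0.76
  Scale E (disc): 0.21 / √(0.77·0.68) = 0.29
  Scale A (conv): 0.56 / √(0.69·0.68) = 0.82
Smallest convergent = 0.76. Discriminant values: 0.74, 0.95, 0.29; count ≥ 0.76 → 1.

1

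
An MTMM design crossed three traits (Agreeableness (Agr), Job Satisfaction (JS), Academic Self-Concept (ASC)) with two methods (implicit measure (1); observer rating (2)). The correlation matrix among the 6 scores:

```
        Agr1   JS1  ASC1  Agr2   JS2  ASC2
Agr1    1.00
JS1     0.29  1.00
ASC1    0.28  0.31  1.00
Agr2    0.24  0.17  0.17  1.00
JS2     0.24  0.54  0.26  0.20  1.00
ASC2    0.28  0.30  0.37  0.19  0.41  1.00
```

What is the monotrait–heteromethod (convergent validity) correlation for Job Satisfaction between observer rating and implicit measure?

0.54

Same trait (JS), different methods: r(JS2, JS1) = 0.54.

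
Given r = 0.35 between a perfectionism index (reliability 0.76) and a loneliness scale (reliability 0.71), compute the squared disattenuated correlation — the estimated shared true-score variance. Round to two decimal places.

Disattenuated r = 0.35 / √(0.76 × 0.71) = 0.35 / 0.7346 = 0.4764.
Shared true-score variance = 0.4764² = 0.2270 ≈ 0.23.

0.23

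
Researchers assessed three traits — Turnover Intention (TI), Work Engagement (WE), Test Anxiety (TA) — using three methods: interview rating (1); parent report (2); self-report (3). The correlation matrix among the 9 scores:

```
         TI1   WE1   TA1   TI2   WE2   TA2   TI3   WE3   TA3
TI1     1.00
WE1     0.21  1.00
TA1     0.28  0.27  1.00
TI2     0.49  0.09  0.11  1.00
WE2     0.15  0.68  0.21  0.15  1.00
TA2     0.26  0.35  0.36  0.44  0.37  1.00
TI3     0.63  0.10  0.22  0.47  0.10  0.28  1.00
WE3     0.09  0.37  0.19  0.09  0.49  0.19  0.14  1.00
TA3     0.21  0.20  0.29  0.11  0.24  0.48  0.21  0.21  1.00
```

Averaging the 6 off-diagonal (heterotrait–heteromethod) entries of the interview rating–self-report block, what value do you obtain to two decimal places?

HTHM values (method 1 × method 3): 0.09, 0.21, 0.10, 0.20, 0.22, 0.19; mean = 1.01/6 = 0.17.

0.17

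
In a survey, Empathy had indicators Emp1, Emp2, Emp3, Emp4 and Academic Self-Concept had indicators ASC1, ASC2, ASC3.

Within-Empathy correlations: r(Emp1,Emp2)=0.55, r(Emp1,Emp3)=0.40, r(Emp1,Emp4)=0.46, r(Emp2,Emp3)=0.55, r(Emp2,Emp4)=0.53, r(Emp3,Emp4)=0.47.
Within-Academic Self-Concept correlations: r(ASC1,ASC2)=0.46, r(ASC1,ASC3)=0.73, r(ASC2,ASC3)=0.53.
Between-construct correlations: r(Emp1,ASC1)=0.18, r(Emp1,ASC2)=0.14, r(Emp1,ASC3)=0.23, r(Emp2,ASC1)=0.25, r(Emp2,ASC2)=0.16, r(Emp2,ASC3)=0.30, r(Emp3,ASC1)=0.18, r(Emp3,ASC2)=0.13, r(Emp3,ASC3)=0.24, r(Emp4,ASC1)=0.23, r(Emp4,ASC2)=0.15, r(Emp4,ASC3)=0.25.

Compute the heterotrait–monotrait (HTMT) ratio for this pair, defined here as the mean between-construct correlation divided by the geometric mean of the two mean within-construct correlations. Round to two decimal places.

0.38

Between-construct mean = 2.44/12 = 0.2033.
Mean within-Emp = 2.96/6 = 0.4933; mean within-ASC = 1.72/3 = 0.5733.
Geometric mean = √(0.4933 × 0.5733) = 0.5318.
HTMT = 0.2033 / 0.5318 = 0.38.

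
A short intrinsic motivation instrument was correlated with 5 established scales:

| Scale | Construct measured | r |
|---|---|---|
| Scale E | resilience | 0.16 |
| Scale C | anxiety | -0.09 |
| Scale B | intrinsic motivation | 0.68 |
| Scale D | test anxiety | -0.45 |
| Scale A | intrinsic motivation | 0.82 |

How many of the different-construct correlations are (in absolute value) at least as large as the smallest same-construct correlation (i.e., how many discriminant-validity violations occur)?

Convergent (same construct = intrinsic motivation): Scale B, Scale A.
Smallest convergent = 0.68. Discriminant |r|: 0.16, 0.09, 0.45; count ≥ 0.68 → 0.

0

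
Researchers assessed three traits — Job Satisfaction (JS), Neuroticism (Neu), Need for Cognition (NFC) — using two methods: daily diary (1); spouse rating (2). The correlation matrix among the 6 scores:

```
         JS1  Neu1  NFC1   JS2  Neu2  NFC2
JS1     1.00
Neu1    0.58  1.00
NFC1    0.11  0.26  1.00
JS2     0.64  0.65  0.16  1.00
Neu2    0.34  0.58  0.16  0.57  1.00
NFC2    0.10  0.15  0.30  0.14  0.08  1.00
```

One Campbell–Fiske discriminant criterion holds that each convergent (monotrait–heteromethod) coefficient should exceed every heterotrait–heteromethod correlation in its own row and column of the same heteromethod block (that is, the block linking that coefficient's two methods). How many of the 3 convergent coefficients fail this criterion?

Checking each validity diagonal entry against its comparison values:
JS (methods 1·2): 0.64 vs {0.34, 0.65, 0.10, 0.16} → fail.
Neu (methods 1·2): 0.58 vs {0.65, 0.34, 0.15, 0.16} → fail.
NFC (methods 1·2): 0.30 vs {0.16, 0.10, 0.16, 0.15} → pass.
2 of 3 fail.

2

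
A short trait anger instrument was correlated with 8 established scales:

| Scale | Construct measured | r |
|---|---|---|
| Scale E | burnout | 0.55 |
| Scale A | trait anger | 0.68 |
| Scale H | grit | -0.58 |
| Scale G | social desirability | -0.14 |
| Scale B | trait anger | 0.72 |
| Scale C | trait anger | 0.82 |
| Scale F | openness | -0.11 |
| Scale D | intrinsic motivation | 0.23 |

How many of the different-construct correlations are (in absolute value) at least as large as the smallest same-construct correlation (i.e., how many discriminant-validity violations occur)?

0

Convergent (same construct = trait anger): Scale A, Scale B, Scale C.
Smallest convergent = 0.68. Discriminant |r|: 0.55, 0.58, 0.14, 0.11, 0.23; count ≥ 0.68 → 0.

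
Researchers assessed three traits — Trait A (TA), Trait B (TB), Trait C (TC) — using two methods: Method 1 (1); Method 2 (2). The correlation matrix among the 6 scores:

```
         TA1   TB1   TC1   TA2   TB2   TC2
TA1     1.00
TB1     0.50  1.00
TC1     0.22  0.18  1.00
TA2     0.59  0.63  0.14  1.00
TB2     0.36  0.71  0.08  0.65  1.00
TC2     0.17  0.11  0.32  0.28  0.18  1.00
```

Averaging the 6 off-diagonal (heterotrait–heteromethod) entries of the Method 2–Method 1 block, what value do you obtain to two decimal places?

0.25

HTHM values (method 2 × method 1): 0.63, 0.14, 0.36, 0.08, 0.17, 0.11; mean = 1.49/6 = 0.25.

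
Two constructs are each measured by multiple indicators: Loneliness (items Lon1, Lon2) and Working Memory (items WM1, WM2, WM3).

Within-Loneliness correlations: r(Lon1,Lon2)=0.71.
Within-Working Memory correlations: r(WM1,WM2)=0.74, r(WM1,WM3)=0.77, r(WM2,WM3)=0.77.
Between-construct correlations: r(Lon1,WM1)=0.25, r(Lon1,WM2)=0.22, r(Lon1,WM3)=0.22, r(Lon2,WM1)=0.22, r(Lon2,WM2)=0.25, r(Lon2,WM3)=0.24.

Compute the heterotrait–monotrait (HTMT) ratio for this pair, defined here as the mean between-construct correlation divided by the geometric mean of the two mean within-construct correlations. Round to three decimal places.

0.318

Mean between = 1.40/6 = 0.2333.
Mean within-Lon = 0.71/1 = 0.7100; mean within-WM = 2.28/3 = 0.7600.
Geometric mean = √(0.7100 × 0.7600) = 0.7346.
HTMT = 0.2333 / 0.7346 = 0.318.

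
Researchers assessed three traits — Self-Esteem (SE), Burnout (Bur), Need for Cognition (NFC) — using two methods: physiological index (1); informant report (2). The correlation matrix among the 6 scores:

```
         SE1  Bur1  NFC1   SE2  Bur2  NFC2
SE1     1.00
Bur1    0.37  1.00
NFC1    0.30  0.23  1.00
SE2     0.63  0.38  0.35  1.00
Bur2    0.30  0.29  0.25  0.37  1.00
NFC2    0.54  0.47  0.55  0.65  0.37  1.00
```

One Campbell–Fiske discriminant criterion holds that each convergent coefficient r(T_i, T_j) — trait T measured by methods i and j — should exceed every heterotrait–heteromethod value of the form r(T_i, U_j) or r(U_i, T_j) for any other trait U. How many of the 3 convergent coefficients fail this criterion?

Checking each validity diagonal entry against its comparison values:
SE (methods 1·2): 0.63 vs {0.30, 0.38, 0.54, 0.35} → pass.
Bur (methods 1·2): 0.29 vs {0.38, 0.30, 0.47, 0.25} → fail.
NFC (methods 1·2): 0.55 vs {0.35, 0.54, 0.25, 0.47} → pass.
1 of 3 fail.

1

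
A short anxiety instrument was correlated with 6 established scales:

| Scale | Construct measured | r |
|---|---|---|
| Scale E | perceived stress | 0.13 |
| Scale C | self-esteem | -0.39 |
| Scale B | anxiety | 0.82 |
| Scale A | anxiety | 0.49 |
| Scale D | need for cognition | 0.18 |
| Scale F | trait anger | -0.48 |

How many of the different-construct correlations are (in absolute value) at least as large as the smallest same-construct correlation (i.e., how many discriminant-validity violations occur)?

Convergent (same construct = anxiety): Scale B, Scale A.
Smallest convergent = 0.49. Discriminant |r|: 0.13, 0.39, 0.18, 0.48; count ≥ 0.49 → 0.

0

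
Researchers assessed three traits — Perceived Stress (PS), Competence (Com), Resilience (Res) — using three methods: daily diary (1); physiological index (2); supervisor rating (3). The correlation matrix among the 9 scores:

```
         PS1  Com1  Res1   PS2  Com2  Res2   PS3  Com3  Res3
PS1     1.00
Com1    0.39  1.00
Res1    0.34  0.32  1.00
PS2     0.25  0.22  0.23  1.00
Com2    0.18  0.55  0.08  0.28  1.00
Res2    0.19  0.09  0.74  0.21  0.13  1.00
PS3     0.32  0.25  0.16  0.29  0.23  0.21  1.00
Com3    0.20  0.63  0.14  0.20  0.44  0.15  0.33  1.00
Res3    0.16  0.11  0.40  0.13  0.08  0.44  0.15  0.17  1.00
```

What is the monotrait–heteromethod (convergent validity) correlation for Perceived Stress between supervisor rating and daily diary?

Same trait (PS), different methods: r(PS3, PS1) = 0.32.

0.32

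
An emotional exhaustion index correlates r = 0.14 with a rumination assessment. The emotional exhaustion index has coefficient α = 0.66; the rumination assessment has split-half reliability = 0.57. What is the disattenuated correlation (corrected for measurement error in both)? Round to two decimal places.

r_true = r_obs / √(r_xx · r_yy) = 0.14 / √(0.66 × 0.57) = 0.14 / √0.3762 = 0.14 / 0.6134 ≈ 0.23.

0.23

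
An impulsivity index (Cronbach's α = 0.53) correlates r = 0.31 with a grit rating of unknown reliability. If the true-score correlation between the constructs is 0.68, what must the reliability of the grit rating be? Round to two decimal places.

r_true = r_obs / √(r_xx · r_yy) ⇒ 0.68 = 0.31 / √(0.53 · r_yy).
√(0.53 · r_yy) = 0.31 / 0.68 = 0.4559; 0.53 · r_yy = 0.2078; r_yy = 0.2078 / 0.53 ≈ 0.39.

0.39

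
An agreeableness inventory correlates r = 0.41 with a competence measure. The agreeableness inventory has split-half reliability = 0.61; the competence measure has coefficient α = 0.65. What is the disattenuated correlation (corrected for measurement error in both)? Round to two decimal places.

0.65

r_true = r_obs / √(r_xx · r_yy) = 0.41 / √(0.61 × 0.65) = 0.41 / √0.3965 = 0.41 / 0.6297 ≈ 0.65.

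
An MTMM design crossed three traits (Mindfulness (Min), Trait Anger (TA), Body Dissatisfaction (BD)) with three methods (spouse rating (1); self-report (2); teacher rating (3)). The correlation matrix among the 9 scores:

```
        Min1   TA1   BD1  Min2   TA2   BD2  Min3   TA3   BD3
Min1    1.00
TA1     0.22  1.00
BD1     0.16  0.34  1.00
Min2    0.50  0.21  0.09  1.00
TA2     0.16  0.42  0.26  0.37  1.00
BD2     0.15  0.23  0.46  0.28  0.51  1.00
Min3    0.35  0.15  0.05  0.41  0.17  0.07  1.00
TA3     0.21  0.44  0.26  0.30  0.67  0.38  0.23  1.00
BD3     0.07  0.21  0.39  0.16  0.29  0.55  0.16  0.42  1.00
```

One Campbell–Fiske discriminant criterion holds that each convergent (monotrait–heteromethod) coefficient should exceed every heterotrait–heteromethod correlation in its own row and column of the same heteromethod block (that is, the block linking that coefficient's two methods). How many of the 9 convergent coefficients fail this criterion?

Convergent coefficients and their comparison sets:
Min (methods 1·2): 0.50 vs {0.16, 0.21, 0.15, 0.09} → pass.
Min (methods 1·3): 0.35 vs {0.21, 0.15, 0.07, 0.05} → pass.
Min (methods 2·3): 0.41 vs {0.30, 0.17, 0.16, 0.07} → pass.
TA (methods 1·2): 0.42 vs {0.21, 0.16, 0.23, 0.26} → pass.
TA (methods 1·3): 0.44 vs {0.15, 0.21, 0.21, 0.26} → pass.
TA (methods 2·3): 0.67 vs {0.17, 0.30, 0.29, 0.38} → pass.
BD (methods 1·2): 0.46 vs {0.09, 0.15, 0.26, 0.23} → pass.
BD (methods 1·3): 0.39 vs {0.05, 0.07, 0.26, 0.21} → pass.
BD (methods 2·3): 0.55 vs {0.07, 0.16, 0.38, 0.29} → pass.
0 of 9 fail.

0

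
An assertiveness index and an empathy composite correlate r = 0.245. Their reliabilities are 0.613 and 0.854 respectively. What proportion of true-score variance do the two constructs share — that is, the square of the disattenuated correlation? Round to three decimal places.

Disattenuated r = 0.245 / √(0.613 × 0.854) = 0.245 / 0.7235 = 0.3386.
Shared true-score variance = 0.3386² = 0.1146 ≈ 0.115.

0.115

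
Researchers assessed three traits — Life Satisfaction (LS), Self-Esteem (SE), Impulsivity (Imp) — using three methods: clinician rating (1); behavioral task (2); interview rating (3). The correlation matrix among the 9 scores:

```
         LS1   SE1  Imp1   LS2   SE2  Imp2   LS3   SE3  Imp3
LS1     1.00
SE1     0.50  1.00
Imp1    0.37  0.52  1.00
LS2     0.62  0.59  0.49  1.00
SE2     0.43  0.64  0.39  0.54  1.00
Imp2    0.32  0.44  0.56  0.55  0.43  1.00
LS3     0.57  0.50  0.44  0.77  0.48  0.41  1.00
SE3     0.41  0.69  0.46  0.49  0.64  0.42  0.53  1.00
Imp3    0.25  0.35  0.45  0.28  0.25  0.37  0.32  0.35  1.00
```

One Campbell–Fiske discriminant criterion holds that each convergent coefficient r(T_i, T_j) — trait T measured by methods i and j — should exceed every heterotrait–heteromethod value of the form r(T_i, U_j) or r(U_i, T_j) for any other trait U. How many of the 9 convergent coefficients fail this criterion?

Checking each validity diagonal entry against its comparison values:
LS (methods 1·2): 0.62 vs {0.43, 0.59, 0.32, 0.49} → pass.
LS (methods 1·3): 0.57 vs {0.41, 0.50, 0.25, 0.44} → pass.
LS (methods 2·3): 0.77 vs {0.49, 0.48, 0.28, 0.41} → pass.
SE (methods 1·2): 0.64 vs {0.59, 0.43, 0.44, 0.39} → pass.
SE (methods 1·3): 0.69 vs {0.50, 0.41, 0.35, 0.46} → pass.
SE (methods 2·3): 0.64 vs {0.48, 0.49, 0.25, 0.42} → pass.
Imp (methods 1·2): 0.56 vs {0.49, 0.32, 0.39, 0.44} → pass.
Imp (methods 1·3): 0.45 vs {0.44, 0.25, 0.46, 0.35} → fail.
Imp (methods 2·3): 0.37 vs {0.41, 0.28, 0.42, 0.25} → fail.
2 of 9 fail.

2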